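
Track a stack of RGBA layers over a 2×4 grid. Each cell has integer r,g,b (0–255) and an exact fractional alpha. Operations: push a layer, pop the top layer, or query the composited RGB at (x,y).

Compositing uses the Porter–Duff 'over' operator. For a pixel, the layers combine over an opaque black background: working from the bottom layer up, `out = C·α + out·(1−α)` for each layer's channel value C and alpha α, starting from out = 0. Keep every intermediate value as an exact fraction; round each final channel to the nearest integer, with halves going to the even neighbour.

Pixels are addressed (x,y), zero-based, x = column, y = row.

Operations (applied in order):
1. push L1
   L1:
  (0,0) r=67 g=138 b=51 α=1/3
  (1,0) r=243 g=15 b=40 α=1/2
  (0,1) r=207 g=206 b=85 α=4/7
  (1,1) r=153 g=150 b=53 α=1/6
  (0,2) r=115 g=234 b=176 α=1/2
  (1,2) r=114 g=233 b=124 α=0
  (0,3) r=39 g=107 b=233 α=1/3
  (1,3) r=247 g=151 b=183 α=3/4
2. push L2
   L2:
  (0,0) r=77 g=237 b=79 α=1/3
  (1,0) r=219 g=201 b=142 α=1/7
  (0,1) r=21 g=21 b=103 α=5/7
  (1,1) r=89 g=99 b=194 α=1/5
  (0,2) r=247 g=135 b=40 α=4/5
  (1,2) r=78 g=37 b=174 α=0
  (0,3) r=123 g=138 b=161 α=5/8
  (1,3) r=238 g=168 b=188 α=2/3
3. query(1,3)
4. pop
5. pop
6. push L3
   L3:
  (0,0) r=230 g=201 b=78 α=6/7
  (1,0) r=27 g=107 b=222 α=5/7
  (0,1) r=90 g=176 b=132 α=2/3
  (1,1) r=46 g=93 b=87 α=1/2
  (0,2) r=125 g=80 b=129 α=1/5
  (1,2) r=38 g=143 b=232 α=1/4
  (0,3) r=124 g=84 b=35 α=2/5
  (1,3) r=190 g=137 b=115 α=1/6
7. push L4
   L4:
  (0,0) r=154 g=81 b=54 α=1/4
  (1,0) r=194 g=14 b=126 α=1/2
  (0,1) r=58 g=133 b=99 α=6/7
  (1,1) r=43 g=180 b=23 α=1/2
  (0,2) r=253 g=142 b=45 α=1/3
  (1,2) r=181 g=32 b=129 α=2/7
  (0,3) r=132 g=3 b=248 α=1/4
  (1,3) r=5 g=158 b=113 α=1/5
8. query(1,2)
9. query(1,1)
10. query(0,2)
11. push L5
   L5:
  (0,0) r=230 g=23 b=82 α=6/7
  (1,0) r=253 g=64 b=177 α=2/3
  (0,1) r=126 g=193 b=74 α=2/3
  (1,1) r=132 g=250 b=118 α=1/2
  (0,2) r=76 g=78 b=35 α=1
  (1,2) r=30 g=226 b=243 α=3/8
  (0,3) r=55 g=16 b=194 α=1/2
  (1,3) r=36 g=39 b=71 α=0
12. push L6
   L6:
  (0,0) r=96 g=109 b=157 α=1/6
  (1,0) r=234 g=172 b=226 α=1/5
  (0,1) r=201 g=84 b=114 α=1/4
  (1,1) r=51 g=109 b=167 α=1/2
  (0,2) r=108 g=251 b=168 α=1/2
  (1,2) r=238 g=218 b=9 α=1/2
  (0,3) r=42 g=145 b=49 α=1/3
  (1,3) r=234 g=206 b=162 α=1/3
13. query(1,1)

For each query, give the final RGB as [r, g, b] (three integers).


(1,3) stack=L1,L2; from [0,0,0]:
+L1 (α=3/4) → [741/4, 453/4, 549/4]
+L2 (α=2/3) → [2645/12, 599/4, 2053/12]
→ [220, 150, 171]

query (1,2) [L3,L4] — begin 0,0,0
L3 α=1/4: [19/2, 143/4, 58]
L4 α=2/7: [117/2, 971/28, 548/7]
= [58, 35, 78]

(1,1) stack=L3,L4; from [0,0,0]:
+L3 (α=1/2) → [23, 93/2, 87/2]
+L4 (α=1/2) → [33, 453/4, 133/4]
rounded: [33, 113, 33]

at x=0,y=2 over L3,L4:
after L3 α=1/5: [25, 16, 129/5]
after L4 α=1/3: [101, 58, 161/5]
→ [101, 58, 32]

query (1,1) [L3,L4,L5,L6] — begin 0,0,0
L3 α=1/2: [23, 93/2, 87/2]
L4 α=1/2: [33, 453/4, 133/4]
L5 α=1/2: [165/2, 1453/8, 605/8]
L6 α=1/2: [267/4, 2325/16, 1941/16]
→ [67, 145, 121]


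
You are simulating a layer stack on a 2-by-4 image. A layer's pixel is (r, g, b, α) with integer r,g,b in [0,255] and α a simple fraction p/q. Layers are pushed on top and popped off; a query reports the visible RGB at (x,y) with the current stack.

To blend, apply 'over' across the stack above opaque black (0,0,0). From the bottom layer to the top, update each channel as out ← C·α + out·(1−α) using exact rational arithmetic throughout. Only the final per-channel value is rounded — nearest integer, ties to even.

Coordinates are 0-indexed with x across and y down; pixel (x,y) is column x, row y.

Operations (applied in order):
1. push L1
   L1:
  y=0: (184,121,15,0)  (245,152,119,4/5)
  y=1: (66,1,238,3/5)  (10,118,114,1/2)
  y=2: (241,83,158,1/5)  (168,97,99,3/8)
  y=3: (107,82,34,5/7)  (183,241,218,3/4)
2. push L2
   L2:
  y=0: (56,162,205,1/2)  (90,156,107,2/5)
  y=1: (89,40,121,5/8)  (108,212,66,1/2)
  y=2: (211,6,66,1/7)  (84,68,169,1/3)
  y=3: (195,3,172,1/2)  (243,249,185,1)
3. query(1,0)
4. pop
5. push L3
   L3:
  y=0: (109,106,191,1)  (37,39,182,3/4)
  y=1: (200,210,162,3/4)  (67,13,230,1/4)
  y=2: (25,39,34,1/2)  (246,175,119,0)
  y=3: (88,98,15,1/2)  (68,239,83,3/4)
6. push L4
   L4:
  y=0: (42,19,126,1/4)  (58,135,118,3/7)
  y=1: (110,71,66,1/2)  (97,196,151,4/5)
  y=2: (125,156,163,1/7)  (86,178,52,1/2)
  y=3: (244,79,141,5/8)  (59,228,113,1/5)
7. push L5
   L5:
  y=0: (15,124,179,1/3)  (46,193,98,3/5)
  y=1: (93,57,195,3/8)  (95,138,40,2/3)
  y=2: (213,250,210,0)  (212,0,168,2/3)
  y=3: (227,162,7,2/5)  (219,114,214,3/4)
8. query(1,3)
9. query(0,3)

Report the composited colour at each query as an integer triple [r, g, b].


at x=1,y=0 over L1,L2:
+L1 (α=4/5) → [196, 608/5, 476/5]
+L2 (α=2/5) → [768/5, 3384/25, 2498/25]
= [154, 135, 100]

at x=1,y=3 over L1,L3,L4,L5:
after L1 α=3/4: [549/4, 723/4, 327/2]
after L3 α=3/4: [1365/16, 3591/16, 825/8]
after L4 α=1/5: [1601/20, 4503/20, 1051/10]
after L5 α=3/4: [14741/80, 11343/80, 7471/40]
= [184, 142, 187]

at x=0,y=3 over L1,L3,L4,L5:
+L1 (α=5/7) → [535/7, 410/7, 170/7]
+L3 (α=1/2) → [1151/14, 548/7, 275/14]
+L4 (α=5/8) → [20533/112, 4409/56, 10695/112]
+L5 (α=2/5) → [112447/560, 31371/280, 33653/560]
= [201, 112, 60]


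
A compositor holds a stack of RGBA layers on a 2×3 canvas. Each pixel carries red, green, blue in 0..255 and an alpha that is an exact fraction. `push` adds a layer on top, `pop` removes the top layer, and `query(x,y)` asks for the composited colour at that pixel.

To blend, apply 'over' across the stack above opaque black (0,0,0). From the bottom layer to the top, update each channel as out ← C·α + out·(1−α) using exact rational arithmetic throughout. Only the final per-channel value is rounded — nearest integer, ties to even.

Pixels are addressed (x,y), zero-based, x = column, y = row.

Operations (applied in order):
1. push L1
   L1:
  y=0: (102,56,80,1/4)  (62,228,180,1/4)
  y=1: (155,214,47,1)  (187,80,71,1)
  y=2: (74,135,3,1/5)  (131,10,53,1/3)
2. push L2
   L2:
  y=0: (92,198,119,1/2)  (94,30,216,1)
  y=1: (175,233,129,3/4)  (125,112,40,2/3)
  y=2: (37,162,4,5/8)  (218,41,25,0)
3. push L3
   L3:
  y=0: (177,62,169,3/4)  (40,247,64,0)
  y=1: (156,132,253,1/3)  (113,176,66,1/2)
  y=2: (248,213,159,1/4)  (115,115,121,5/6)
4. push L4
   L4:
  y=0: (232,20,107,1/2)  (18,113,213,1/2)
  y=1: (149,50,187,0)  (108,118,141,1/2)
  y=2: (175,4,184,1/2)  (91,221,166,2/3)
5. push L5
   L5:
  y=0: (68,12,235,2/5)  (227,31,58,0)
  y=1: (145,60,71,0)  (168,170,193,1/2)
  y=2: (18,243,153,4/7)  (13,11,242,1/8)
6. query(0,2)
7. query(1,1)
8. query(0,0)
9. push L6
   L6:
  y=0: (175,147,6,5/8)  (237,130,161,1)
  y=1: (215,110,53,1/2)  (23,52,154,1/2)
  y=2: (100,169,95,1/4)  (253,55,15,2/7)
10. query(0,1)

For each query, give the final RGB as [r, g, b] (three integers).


at x=0,y=2 over L1,L2,L3,L4,L5:
L1 α=1/5: [74/5, 27, 3/5]
L2 α=5/8: [1147/40, 891/8, 109/40]
L3 α=1/4: [13361/160, 4377/32, 6687/160]
L4 α=1/2: [41361/320, 4505/64, 36127/320]
L5 α=4/7: [147123/2240, 75723/448, 304221/2240]
rounded: [66, 169, 136]

(1,1) stack=L1,L2,L3,L4,L5; from [0,0,0]:
+L1 (α=1) → [187, 80, 71]
+L2 (α=2/3) → [437/3, 304/3, 151/3]
+L3 (α=1/2) → [388/3, 416/3, 349/6]
+L4 (α=1/2) → [356/3, 385/3, 1195/12]
+L5 (α=1/2) → [430/3, 895/6, 3511/24]
rounded: [143, 149, 146]

query (0,0) [L1,L2,L3,L4,L5] — begin 0,0,0
after L1 α=1/4: [51/2, 14, 20]
after L2 α=1/2: [235/4, 106, 139/2]
after L3 α=3/4: [2359/16, 73, 1153/8]
after L4 α=1/2: [6071/32, 93/2, 2009/16]
after L5 α=2/5: [4513/32, 327/10, 13547/80]
→ [141, 33, 169]

query (0,1) [L1,L2,L3,L4,L5,L6] — begin 0,0,0
+L1 (α=1) → [155, 214, 47]
+L2 (α=3/4) → [170, 913/4, 217/2]
+L3 (α=1/3) → [496/3, 1177/6, 470/3]
+L4 (α=0) → [496/3, 1177/6, 470/3]
+L5 (α=0) → [496/3, 1177/6, 470/3]
+L6 (α=1/2) → [1141/6, 1837/12, 629/6]
= [190, 153, 105]


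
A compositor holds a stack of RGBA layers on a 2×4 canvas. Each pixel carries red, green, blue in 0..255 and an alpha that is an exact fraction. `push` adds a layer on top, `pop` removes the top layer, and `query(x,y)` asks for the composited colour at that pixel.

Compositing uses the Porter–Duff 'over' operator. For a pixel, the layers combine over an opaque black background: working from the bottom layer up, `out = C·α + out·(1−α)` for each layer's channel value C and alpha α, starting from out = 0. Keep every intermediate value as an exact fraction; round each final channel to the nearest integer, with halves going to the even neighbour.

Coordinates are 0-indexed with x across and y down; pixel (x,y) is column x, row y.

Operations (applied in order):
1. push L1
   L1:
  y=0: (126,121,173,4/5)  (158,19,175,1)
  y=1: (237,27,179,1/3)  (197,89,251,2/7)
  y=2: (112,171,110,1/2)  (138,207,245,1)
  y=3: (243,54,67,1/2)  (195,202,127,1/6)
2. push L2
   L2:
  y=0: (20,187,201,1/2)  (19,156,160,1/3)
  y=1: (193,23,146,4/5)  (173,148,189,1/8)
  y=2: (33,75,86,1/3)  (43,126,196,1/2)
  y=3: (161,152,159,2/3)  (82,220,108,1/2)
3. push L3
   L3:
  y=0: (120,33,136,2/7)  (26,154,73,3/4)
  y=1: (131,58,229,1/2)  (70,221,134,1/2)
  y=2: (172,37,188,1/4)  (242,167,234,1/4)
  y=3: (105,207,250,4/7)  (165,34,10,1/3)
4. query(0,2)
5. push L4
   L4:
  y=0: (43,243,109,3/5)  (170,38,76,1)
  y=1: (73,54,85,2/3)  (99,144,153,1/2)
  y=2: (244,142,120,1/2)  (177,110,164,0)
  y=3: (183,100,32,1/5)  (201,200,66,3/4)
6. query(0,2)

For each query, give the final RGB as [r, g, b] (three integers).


at x=0,y=2 over L1,L2,L3:
after L1 α=1/2: [56, 171/2, 55]
after L2 α=1/3: [145/3, 82, 196/3]
after L3 α=1/4: [317/4, 283/4, 96]
→ [79, 71, 96]

at x=0,y=2 over L1,L2,L3,L4:
L1 α=1/2: [56, 171/2, 55]
L2 α=1/3: [145/3, 82, 196/3]
L3 α=1/4: [317/4, 283/4, 96]
L4 α=1/2: [1293/8, 851/8, 108]
rounded: [162, 106, 108]


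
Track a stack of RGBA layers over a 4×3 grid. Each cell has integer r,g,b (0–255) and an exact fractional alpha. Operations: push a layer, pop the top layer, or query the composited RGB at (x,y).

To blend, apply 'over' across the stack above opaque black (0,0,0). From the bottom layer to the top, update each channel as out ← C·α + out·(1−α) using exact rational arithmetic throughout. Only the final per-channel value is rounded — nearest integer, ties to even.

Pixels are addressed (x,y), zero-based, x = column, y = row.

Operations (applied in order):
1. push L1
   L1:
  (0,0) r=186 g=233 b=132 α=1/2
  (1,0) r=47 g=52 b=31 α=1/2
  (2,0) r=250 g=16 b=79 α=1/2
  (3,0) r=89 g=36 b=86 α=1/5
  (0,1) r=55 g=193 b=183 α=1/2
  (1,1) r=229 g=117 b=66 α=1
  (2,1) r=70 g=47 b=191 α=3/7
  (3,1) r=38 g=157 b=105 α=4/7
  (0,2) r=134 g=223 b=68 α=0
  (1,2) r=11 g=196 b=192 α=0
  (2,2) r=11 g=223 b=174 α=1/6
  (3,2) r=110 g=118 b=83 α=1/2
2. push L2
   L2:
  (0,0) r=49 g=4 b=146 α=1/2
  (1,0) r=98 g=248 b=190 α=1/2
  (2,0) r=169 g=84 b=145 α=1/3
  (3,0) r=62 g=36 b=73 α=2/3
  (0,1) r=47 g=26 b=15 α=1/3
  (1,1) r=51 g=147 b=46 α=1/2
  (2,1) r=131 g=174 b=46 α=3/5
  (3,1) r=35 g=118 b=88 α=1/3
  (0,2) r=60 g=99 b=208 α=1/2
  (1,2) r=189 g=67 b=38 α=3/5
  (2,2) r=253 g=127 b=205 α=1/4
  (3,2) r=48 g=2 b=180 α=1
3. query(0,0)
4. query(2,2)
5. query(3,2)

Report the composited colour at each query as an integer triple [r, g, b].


at x=0,y=0 over L1,L2:
+L1 (α=1/2) → [93, 233/2, 66]
+L2 (α=1/2) → [71, 241/4, 106]
= [71, 60, 106]

at x=2,y=2 over L1,L2:
+L1 (α=1/6) → [11/6, 223/6, 29]
+L2 (α=1/4) → [517/8, 477/8, 73]
= [65, 60, 73]

at x=3,y=2 over L1,L2:
after L1 α=1/2: [55, 59, 83/2]
after L2 α=1: [48, 2, 180]
= [48, 2, 180]


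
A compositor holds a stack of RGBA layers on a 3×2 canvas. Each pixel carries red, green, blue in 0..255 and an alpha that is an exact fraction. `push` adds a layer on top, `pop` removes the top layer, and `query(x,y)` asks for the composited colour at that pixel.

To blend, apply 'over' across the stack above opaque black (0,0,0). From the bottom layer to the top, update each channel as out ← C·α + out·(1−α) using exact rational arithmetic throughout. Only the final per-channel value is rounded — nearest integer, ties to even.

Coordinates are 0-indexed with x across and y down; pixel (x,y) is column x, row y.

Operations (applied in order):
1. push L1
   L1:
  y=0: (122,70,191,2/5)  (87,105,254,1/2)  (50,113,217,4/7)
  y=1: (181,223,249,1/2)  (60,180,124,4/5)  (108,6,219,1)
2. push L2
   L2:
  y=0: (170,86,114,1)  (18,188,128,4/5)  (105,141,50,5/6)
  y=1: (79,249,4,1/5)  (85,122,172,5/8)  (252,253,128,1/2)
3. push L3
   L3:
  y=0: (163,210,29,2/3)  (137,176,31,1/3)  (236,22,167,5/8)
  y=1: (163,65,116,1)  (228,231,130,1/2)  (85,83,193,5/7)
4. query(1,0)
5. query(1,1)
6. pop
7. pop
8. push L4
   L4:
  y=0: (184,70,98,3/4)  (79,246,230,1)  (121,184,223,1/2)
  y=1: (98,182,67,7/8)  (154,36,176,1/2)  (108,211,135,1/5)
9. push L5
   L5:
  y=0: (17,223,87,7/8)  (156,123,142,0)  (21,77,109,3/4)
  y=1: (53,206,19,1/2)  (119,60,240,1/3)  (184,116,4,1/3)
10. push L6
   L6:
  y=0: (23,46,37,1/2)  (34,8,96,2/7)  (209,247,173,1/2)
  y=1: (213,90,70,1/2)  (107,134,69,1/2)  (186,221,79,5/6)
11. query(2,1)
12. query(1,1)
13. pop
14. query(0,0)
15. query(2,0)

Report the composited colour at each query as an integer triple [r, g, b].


(1,0) stack=L1,L2,L3; from [0,0,0]:
+L1 (α=1/2) → [87/2, 105/2, 127]
+L2 (α=4/5) → [231/10, 1609/10, 639/5]
+L3 (α=1/3) → [916/15, 2489/15, 1433/15]
= [61, 166, 96]

at x=1,y=1 over L1,L2,L3:
+L1 (α=4/5) → [48, 144, 496/5]
+L2 (α=5/8) → [569/8, 521/4, 1447/10]
+L3 (α=1/2) → [2393/16, 1445/8, 2747/20]
= [150, 181, 137]

at x=2,y=1 over L1,L4,L5,L6:
+L1 (α=1) → [108, 6, 219]
+L4 (α=1/5) → [108, 47, 1011/5]
+L5 (α=1/3) → [400/3, 70, 2042/15]
+L6 (α=5/6) → [1595/9, 1175/6, 7967/90]
→ [177, 196, 89]

query (1,1) [L1,L4,L5,L6] — begin 0,0,0
after L1 α=4/5: [48, 144, 496/5]
after L4 α=1/2: [101, 90, 688/5]
after L5 α=1/3: [107, 80, 2576/15]
after L6 α=1/2: [107, 107, 3611/30]
rounded: [107, 107, 120]

at x=0,y=0 over L1,L4,L5:
after L1 α=2/5: [244/5, 28, 382/5]
after L4 α=3/4: [751/5, 119/2, 463/5]
after L5 α=7/8: [673/20, 3241/16, 877/10]
rounded: [34, 203, 88]

at x=2,y=0 over L1,L4,L5:
+L1 (α=4/7) → [200/7, 452/7, 124]
+L4 (α=1/2) → [1047/14, 870/7, 347/2]
+L5 (α=3/4) → [1929/56, 2487/28, 1001/8]
rounded: [34, 89, 125]


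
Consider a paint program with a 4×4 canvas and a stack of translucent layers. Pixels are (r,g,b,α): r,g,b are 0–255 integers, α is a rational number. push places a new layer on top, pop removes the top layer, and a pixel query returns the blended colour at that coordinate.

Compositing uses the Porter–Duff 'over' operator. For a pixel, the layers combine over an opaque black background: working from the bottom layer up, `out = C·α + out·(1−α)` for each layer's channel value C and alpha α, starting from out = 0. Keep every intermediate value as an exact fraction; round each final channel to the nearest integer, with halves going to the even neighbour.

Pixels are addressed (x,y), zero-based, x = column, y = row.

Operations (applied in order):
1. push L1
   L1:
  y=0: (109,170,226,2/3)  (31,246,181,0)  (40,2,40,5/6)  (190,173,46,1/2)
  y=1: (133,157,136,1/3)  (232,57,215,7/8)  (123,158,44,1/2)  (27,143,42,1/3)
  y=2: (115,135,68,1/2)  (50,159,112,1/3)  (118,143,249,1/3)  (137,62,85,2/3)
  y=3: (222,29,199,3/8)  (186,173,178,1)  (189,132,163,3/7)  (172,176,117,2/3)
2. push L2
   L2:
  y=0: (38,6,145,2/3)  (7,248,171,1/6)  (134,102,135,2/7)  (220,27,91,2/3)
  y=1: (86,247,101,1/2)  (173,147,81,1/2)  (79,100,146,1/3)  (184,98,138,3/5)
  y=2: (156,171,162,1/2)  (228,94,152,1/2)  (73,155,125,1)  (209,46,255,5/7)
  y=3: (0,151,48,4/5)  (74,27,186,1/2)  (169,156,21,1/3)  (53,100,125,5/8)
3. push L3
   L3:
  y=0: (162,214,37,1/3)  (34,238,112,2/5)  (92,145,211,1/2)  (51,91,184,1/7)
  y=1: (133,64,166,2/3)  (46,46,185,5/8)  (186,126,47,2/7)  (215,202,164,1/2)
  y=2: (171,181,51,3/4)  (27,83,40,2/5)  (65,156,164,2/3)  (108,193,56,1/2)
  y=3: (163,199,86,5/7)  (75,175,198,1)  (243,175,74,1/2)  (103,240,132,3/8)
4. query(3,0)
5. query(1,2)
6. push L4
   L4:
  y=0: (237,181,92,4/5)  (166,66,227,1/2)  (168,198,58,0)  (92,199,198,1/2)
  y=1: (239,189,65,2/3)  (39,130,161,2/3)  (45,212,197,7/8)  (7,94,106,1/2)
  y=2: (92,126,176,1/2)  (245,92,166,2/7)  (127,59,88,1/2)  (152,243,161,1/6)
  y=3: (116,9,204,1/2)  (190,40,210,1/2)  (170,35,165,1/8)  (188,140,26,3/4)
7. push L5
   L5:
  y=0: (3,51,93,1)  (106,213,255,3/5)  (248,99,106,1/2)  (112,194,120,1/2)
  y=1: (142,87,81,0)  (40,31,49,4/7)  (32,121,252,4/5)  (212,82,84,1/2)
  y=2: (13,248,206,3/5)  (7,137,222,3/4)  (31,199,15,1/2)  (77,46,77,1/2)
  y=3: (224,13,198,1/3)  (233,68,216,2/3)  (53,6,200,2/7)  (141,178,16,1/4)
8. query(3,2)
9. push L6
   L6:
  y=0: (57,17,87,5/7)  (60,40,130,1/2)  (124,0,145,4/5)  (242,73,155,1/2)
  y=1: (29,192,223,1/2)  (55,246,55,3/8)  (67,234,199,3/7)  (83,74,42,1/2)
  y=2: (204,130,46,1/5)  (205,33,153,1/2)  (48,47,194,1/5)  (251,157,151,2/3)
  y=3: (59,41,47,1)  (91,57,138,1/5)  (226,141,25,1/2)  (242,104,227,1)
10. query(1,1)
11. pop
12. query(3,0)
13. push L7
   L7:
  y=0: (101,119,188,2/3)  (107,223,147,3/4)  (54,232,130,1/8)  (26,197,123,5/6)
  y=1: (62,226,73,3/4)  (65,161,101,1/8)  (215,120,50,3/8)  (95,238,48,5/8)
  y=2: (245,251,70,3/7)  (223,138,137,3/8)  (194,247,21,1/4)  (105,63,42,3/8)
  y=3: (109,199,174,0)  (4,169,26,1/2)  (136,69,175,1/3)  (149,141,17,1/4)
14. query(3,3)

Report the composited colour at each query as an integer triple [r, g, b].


query (3,0) [L1,L2,L3] — begin 0,0,0
after L1 α=1/2: [95, 173/2, 23]
after L2 α=2/3: [535/3, 281/6, 205/3]
after L3 α=1/7: [1121/7, 372/7, 594/7]
→ [160, 53, 85]

query (1,2) [L1,L2,L3] — begin 0,0,0
+L1 (α=1/3) → [50/3, 53, 112/3]
+L2 (α=1/2) → [367/3, 147/2, 284/3]
+L3 (α=2/5) → [421/5, 773/10, 364/5]
→ [84, 77, 73]

at x=3,y=2 over L1,L2,L3,L4,L5:
L1 α=2/3: [274/3, 124/3, 170/3]
L2 α=5/7: [3683/21, 134/3, 595/3]
L3 α=1/2: [5951/42, 713/6, 763/6]
L4 α=1/6: [36139/252, 5023/36, 4781/36]
L5 α=1/2: [55543/504, 6679/72, 7553/72]
rounded: [110, 93, 105]

query (1,1) [L1,L2,L3,L4,L5,L6] — begin 0,0,0
after L1 α=7/8: [203, 399/8, 1505/8]
after L2 α=1/2: [188, 1575/16, 2153/16]
after L3 α=5/8: [397/4, 8405/128, 21259/128]
after L4 α=2/3: [709/12, 13895/128, 20825/128]
after L5 α=4/7: [1349/28, 57557/896, 12509/128]
after L6 α=3/8: [11365/224, 949033/7168, 83665/1024]
= [51, 132, 82]

at x=3,y=0 over L1,L2,L3,L4,L5:
L1 α=1/2: [95, 173/2, 23]
L2 α=2/3: [535/3, 281/6, 205/3]
L3 α=1/7: [1121/7, 372/7, 594/7]
L4 α=1/2: [1765/14, 1765/14, 990/7]
L5 α=1/2: [3333/28, 4481/28, 915/7]
= [119, 160, 131]

(3,3) stack=L1,L2,L3,L4,L5,L7; from [0,0,0]:
after L1 α=2/3: [344/3, 352/3, 78]
after L2 α=5/8: [609/8, 213/2, 859/8]
after L3 α=3/8: [5517/64, 2505/16, 7463/64]
after L4 α=3/4: [41613/256, 9225/64, 12455/256]
after L5 α=1/4: [160935/1024, 39067/256, 41461/1024]
after L7 α=1/4: [635381/4096, 153297/1024, 141791/4096]
→ [155, 150, 35]


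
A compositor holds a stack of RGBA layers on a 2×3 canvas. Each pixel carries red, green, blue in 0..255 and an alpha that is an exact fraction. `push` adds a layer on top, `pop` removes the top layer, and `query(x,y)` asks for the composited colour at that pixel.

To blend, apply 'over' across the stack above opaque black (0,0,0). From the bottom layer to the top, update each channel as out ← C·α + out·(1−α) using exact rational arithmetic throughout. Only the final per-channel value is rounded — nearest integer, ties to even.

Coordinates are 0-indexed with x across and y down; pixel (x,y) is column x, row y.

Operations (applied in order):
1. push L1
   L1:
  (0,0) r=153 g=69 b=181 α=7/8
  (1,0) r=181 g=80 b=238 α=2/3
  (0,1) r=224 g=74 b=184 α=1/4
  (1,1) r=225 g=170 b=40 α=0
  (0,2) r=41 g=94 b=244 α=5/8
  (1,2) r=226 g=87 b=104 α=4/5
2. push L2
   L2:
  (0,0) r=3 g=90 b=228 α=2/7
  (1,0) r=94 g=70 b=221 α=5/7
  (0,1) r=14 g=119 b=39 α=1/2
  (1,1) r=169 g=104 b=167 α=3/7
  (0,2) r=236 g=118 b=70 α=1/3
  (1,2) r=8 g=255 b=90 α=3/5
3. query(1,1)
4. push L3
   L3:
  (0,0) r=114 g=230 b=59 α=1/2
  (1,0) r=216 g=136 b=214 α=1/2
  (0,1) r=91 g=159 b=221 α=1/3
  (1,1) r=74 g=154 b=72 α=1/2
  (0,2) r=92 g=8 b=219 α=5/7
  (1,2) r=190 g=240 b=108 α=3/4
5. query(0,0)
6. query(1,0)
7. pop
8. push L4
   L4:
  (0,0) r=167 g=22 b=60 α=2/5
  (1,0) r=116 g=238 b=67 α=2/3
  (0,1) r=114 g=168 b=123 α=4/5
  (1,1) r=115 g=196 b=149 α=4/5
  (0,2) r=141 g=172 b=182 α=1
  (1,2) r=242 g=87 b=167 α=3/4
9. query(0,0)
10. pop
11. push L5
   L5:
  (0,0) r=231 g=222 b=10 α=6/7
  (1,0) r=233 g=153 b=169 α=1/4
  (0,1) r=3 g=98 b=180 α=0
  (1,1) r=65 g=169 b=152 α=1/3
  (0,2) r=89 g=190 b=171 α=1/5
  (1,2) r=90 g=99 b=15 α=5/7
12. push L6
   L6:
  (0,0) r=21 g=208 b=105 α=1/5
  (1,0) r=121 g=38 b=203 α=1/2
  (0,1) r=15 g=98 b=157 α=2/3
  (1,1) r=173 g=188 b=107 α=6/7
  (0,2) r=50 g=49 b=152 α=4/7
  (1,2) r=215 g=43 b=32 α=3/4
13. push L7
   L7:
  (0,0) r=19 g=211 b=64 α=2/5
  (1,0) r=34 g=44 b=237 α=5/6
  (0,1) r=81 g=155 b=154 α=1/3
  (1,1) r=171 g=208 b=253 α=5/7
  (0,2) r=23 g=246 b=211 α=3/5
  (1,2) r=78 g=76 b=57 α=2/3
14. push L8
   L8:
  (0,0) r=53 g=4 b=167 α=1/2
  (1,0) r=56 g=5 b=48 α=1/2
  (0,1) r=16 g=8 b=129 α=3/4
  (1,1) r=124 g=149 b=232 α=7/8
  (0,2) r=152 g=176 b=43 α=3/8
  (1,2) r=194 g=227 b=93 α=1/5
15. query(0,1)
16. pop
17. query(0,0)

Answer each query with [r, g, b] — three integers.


(1,1) stack=L1,L2; from [0,0,0]:
after L1 α=0: [0, 0, 0]
after L2 α=3/7: [507/7, 312/7, 501/7]
= [72, 45, 72]

query (0,0) [L1,L2,L3] — begin 0,0,0
+L1 (α=7/8) → [1071/8, 483/8, 1267/8]
+L2 (α=2/7) → [5403/56, 3855/56, 9983/56]
+L3 (α=1/2) → [11787/112, 16735/112, 13287/112]
= [105, 149, 119]

at x=1,y=0 over L1,L2,L3:
+L1 (α=2/3) → [362/3, 160/3, 476/3]
+L2 (α=5/7) → [2134/21, 1370/21, 4267/21]
+L3 (α=1/2) → [3335/21, 2113/21, 8761/42]
= [159, 101, 209]

at x=0,y=0 over L1,L2,L4:
L1 α=7/8: [1071/8, 483/8, 1267/8]
L2 α=2/7: [5403/56, 3855/56, 9983/56]
L4 α=2/5: [34913/280, 14029/280, 36669/280]
→ [125, 50, 131]

(0,1) stack=L1,L2,L5,L6,L7,L8; from [0,0,0]:
L1 α=1/4: [56, 37/2, 46]
L2 α=1/2: [35, 275/4, 85/2]
L5 α=0: [35, 275/4, 85/2]
L6 α=2/3: [65/3, 353/4, 713/6]
L7 α=1/3: [373/9, 221/2, 1175/9]
L8 α=3/4: [805/36, 269/8, 2329/18]
rounded: [22, 34, 129]

at x=0,y=0 over L1,L2,L5,L6,L7:
after L1 α=7/8: [1071/8, 483/8, 1267/8]
after L2 α=2/7: [5403/56, 3855/56, 9983/56]
after L5 α=6/7: [83019/392, 78447/392, 13343/392]
after L6 α=1/5: [85077/490, 98831/490, 23633/490]
after L7 α=2/5: [273851/2450, 503273/2450, 133619/2450]
rounded: [112, 205, 55]


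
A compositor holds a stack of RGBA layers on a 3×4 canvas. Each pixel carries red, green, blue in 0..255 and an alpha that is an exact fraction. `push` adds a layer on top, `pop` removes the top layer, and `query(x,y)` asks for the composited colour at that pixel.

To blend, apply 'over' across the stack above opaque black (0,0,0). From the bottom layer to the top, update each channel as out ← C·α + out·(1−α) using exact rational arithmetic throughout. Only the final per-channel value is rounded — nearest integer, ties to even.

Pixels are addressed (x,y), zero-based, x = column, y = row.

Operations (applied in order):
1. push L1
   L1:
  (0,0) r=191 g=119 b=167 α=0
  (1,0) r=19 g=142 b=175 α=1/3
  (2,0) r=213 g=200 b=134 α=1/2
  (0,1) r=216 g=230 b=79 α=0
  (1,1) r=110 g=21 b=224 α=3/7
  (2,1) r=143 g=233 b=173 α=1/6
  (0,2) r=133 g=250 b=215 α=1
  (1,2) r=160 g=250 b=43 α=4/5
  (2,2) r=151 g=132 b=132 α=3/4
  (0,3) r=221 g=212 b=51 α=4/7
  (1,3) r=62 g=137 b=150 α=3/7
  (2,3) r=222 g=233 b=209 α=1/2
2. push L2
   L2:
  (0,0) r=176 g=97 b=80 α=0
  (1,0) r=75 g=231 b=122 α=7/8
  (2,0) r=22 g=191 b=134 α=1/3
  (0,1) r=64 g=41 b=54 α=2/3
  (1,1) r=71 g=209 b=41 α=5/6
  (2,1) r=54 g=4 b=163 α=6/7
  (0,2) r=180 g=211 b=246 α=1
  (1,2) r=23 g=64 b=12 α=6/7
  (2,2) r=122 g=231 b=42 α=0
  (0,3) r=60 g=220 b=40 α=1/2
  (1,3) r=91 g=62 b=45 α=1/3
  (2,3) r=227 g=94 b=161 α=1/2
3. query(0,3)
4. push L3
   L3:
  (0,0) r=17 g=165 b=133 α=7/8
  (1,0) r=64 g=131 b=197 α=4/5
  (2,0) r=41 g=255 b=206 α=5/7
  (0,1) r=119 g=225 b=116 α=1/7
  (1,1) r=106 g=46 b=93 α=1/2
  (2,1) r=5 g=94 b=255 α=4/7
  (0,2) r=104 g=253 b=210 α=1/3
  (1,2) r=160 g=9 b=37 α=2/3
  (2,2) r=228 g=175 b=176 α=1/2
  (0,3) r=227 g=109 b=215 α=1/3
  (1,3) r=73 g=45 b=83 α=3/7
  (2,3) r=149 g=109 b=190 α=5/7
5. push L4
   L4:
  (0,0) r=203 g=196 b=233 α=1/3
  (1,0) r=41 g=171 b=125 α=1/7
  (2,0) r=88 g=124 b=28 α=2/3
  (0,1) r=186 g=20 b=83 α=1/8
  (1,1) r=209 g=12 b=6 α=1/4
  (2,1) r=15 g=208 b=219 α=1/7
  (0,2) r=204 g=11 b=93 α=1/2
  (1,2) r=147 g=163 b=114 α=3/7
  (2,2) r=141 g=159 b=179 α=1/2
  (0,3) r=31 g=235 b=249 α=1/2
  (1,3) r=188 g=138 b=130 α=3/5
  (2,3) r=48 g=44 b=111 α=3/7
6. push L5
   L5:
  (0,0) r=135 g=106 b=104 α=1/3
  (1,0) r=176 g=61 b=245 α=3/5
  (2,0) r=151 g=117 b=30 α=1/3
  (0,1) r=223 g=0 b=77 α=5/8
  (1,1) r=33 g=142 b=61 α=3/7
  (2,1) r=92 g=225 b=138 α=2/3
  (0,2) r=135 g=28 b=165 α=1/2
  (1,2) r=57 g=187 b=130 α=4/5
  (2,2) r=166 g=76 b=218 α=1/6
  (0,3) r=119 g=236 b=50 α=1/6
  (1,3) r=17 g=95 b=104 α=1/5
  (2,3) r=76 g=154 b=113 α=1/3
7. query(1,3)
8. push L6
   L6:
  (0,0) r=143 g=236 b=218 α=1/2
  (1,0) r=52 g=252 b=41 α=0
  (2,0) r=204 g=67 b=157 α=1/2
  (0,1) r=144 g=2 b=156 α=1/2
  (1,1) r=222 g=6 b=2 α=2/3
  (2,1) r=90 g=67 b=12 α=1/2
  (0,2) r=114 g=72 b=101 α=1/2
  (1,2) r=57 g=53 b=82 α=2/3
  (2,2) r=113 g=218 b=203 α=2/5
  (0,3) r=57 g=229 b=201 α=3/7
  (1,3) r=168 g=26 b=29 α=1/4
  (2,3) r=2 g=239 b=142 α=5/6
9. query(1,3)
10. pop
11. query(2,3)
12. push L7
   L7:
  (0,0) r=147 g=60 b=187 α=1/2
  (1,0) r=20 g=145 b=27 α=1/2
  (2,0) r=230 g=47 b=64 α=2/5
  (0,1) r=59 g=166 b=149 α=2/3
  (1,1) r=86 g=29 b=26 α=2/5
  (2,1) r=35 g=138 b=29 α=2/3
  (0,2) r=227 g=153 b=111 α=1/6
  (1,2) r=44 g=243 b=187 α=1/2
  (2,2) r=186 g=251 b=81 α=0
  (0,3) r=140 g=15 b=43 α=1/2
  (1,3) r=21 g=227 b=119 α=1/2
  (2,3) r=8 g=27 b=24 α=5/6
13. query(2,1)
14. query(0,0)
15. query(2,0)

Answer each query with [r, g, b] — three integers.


(0,3) stack=L1,L2; from [0,0,0]:
+L1 (α=4/7) → [884/7, 848/7, 204/7]
+L2 (α=1/2) → [652/7, 1194/7, 242/7]
= [93, 171, 35]

(1,3) stack=L1,L2,L3,L4,L5; from [0,0,0]:
+L1 (α=3/7) → [186/7, 411/7, 450/7]
+L2 (α=1/3) → [1009/21, 1256/21, 405/7]
+L3 (α=3/7) → [8635/147, 7859/147, 3363/49]
+L4 (α=3/5) → [100178/735, 76576/735, 25836/245]
+L5 (α=1/5) → [413207/3675, 376129/3675, 128824/1225]
→ [112, 102, 105]

(1,3) stack=L1,L2,L3,L4,L5,L6; from [0,0,0]:
+L1 (α=3/7) → [186/7, 411/7, 450/7]
+L2 (α=1/3) → [1009/21, 1256/21, 405/7]
+L3 (α=3/7) → [8635/147, 7859/147, 3363/49]
+L4 (α=3/5) → [100178/735, 76576/735, 25836/245]
+L5 (α=1/5) → [413207/3675, 376129/3675, 128824/1225]
+L6 (α=1/4) → [619007/4900, 407979/4900, 421997/4900]
rounded: [126, 83, 86]

(2,3) stack=L1,L2,L3,L4,L5; from [0,0,0]:
+L1 (α=1/2) → [111, 233/2, 209/2]
+L2 (α=1/2) → [169, 421/4, 531/4]
+L3 (α=5/7) → [1083/7, 1511/14, 2431/14]
+L4 (α=3/7) → [5340/49, 3946/49, 7193/49]
+L5 (α=1/3) → [14404/147, 5146/49, 6641/49]
→ [98, 105, 136]

(2,1) stack=L1,L2,L3,L4,L5,L7; from [0,0,0]:
L1 α=1/6: [143/6, 233/6, 173/6]
L2 α=6/7: [2087/42, 377/42, 863/6]
L3 α=4/7: [2367/98, 5641/98, 2903/14]
L4 α=1/7: [7836/343, 27115/343, 10242/49]
L5 α=2/3: [70948/1029, 181465/1029, 7922/49]
L7 α=2/3: [142978/3087, 465469/3087, 3588/49]
→ [46, 151, 73]

query (0,0) [L1,L2,L3,L4,L5,L7] — begin 0,0,0
L1 α=0: [0, 0, 0]
L2 α=0: [0, 0, 0]
L3 α=7/8: [119/8, 1155/8, 931/8]
L4 α=1/3: [931/12, 1939/12, 621/4]
L5 α=1/3: [1741/18, 2575/18, 829/6]
L7 α=1/2: [4387/36, 3655/36, 1951/12]
rounded: [122, 102, 163]

(2,0) stack=L1,L2,L3,L4,L5,L7; from [0,0,0]:
L1 α=1/2: [213/2, 100, 67]
L2 α=1/3: [235/3, 391/3, 268/3]
L3 α=5/7: [155/3, 4607/21, 518/3]
L4 α=2/3: [683/9, 9815/63, 686/9]
L5 α=1/3: [2725/27, 27001/189, 1642/27]
L7 α=2/5: [1373/9, 32923/315, 2794/45]
→ [153, 105, 62]


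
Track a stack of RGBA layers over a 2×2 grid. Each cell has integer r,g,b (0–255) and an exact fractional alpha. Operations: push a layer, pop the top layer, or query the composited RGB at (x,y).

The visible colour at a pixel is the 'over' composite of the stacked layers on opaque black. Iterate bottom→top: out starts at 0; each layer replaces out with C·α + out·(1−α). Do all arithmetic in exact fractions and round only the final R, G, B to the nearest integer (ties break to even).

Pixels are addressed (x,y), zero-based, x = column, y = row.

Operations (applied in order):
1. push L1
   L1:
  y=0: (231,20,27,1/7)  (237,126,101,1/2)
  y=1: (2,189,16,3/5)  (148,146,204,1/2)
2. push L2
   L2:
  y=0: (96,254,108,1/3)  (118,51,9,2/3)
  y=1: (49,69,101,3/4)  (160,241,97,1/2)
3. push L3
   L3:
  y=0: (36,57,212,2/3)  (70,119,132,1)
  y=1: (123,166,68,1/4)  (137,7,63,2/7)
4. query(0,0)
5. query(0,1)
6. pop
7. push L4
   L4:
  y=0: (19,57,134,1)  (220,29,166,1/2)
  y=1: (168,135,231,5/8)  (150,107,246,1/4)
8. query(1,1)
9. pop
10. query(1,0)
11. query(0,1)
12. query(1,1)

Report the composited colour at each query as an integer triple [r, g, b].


query (0,0) [L1,L2,L3] — begin 0,0,0
+L1 (α=1/7) → [33, 20/7, 27/7]
+L2 (α=1/3) → [54, 606/7, 270/7]
+L3 (α=2/3) → [42, 468/7, 3238/21]
= [42, 67, 154]

at x=0,y=1 over L1,L2,L3:
+L1 (α=3/5) → [6/5, 567/5, 48/5]
+L2 (α=3/4) → [741/20, 801/10, 1563/20]
+L3 (α=1/4) → [4683/80, 4063/40, 6049/80]
rounded: [59, 102, 76]

at x=1,y=1 over L1,L2,L4:
after L1 α=1/2: [74, 73, 102]
after L2 α=1/2: [117, 157, 199/2]
after L4 α=1/4: [501/4, 289/2, 1089/8]
→ [125, 144, 136]

query (1,0) [L1,L2] — begin 0,0,0
+L1 (α=1/2) → [237/2, 63, 101/2]
+L2 (α=2/3) → [709/6, 55, 137/6]
→ [118, 55, 23]

query (0,1) [L1,L2] — begin 0,0,0
after L1 α=3/5: [6/5, 567/5, 48/5]
after L2 α=3/4: [741/20, 801/10, 1563/20]
rounded: [37, 80, 78]

(1,1) stack=L1,L2; from [0,0,0]:
after L1 α=1/2: [74, 73, 102]
after L2 α=1/2: [117, 157, 199/2]
→ [117, 157, 100]


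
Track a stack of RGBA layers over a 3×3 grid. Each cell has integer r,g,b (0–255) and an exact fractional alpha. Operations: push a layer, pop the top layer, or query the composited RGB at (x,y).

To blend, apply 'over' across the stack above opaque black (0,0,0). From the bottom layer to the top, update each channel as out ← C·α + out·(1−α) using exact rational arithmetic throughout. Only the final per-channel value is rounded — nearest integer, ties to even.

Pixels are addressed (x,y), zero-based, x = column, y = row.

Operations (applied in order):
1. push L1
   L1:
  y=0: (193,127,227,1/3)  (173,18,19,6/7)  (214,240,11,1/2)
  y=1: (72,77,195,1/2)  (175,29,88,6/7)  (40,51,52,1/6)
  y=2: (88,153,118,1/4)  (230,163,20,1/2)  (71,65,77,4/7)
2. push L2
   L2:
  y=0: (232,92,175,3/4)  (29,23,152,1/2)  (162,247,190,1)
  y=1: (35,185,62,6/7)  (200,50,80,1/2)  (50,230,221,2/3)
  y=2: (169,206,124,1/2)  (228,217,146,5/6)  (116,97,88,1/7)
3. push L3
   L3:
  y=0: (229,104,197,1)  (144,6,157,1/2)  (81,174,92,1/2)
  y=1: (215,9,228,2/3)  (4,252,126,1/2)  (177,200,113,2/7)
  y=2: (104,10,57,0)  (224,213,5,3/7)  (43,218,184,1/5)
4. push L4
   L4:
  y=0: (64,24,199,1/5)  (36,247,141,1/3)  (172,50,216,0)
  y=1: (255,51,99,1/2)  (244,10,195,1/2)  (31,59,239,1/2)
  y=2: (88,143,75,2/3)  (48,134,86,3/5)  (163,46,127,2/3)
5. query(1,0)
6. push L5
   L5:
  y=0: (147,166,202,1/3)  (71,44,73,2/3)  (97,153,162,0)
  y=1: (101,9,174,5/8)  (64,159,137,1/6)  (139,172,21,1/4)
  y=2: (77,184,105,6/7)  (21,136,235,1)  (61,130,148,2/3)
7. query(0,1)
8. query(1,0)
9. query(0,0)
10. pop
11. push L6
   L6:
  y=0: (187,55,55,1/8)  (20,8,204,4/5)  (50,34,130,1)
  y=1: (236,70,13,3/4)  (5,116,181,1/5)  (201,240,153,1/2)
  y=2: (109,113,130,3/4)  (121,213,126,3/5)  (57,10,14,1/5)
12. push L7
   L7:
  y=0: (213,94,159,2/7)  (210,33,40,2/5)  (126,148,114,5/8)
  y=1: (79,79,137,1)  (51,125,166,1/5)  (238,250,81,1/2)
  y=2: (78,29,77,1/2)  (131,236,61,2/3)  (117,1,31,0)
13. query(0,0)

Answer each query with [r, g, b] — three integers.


(1,0) stack=L1,L2,L3,L4; from [0,0,0]:
L1 α=6/7: [1038/7, 108/7, 114/7]
L2 α=1/2: [1241/14, 269/14, 589/7]
L3 α=1/2: [3257/28, 353/28, 844/7]
L4 α=1/3: [3761/42, 3811/42, 2675/21]
→ [90, 91, 127]

(0,1) stack=L1,L2,L3,L4,L5; from [0,0,0]:
L1 α=1/2: [36, 77/2, 195/2]
L2 α=6/7: [246/7, 2297/14, 939/14]
L3 α=2/3: [3256/21, 2549/42, 2441/14]
L4 α=1/2: [8611/42, 4691/84, 3827/28]
L5 α=5/8: [15681/112, 5951/224, 35841/224]
= [140, 27, 160]

(1,0) stack=L1,L2,L3,L4,L5; from [0,0,0]:
+L1 (α=6/7) → [1038/7, 108/7, 114/7]
+L2 (α=1/2) → [1241/14, 269/14, 589/7]
+L3 (α=1/2) → [3257/28, 353/28, 844/7]
+L4 (α=1/3) → [3761/42, 3811/42, 2675/21]
+L5 (α=2/3) → [9725/126, 7507/126, 5741/63]
→ [77, 60, 91]

at x=0,y=0 over L1,L2,L3,L4,L5:
L1 α=1/3: [193/3, 127/3, 227/3]
L2 α=3/4: [2281/12, 955/12, 901/6]
L3 α=1: [229, 104, 197]
L4 α=1/5: [196, 88, 987/5]
L5 α=1/3: [539/3, 114, 2984/15]
rounded: [180, 114, 199]

query (0,0) [L1,L2,L3,L4,L6,L7] — begin 0,0,0
+L1 (α=1/3) → [193/3, 127/3, 227/3]
+L2 (α=3/4) → [2281/12, 955/12, 901/6]
+L3 (α=1) → [229, 104, 197]
+L4 (α=1/5) → [196, 88, 987/5]
+L6 (α=1/8) → [1559/8, 671/8, 898/5]
+L7 (α=2/7) → [11203/56, 4859/56, 1216/7]
rounded: [200, 87, 174]


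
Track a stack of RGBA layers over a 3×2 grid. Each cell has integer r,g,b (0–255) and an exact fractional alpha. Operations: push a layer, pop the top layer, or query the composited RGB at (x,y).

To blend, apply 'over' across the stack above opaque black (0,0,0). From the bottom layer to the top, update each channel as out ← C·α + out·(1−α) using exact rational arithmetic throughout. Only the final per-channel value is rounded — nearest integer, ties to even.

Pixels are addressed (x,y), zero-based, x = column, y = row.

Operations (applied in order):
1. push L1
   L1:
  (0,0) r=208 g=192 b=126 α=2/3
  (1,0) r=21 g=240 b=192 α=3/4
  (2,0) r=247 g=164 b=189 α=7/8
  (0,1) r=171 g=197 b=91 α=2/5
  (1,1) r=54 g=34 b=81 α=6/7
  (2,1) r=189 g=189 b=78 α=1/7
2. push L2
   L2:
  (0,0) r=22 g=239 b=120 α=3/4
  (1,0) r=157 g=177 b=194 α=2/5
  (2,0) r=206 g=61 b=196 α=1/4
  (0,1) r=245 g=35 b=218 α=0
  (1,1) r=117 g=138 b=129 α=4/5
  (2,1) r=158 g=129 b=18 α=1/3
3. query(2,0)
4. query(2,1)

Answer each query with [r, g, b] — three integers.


(2,0) stack=L1,L2; from [0,0,0]:
after L1 α=7/8: [1729/8, 287/2, 1323/8]
after L2 α=1/4: [6835/32, 983/8, 5537/32]
→ [214, 123, 173]

(2,1) stack=L1,L2; from [0,0,0]:
+L1 (α=1/7) → [27, 27, 78/7]
+L2 (α=1/3) → [212/3, 61, 94/7]
rounded: [71, 61, 13]


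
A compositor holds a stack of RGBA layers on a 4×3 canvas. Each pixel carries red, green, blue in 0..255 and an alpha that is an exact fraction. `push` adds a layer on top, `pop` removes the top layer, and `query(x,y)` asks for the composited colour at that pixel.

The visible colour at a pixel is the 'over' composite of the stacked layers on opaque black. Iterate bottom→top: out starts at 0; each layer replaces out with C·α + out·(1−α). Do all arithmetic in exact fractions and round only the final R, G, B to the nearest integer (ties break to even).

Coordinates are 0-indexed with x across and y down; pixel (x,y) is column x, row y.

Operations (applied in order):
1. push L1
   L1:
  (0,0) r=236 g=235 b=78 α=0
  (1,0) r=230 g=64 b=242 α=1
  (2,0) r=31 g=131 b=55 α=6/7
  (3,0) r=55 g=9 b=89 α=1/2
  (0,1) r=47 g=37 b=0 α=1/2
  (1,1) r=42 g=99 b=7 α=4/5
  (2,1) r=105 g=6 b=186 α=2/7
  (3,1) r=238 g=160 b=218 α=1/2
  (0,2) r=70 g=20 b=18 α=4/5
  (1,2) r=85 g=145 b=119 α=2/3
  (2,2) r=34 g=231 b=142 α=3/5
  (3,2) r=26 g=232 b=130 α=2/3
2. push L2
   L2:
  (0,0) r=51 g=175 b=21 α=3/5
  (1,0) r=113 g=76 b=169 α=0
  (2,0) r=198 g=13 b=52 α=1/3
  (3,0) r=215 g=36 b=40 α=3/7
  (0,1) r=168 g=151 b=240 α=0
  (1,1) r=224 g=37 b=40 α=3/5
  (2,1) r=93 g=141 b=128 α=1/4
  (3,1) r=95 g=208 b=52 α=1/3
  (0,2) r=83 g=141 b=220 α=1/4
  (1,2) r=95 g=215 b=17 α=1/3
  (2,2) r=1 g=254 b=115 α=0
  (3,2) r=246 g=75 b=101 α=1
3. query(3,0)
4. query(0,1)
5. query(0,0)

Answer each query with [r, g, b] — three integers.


at x=3,y=0 over L1,L2:
after L1 α=1/2: [55/2, 9/2, 89/2]
after L2 α=3/7: [755/7, 18, 298/7]
= [108, 18, 43]

at x=0,y=1 over L1,L2:
L1 α=1/2: [47/2, 37/2, 0]
L2 α=0: [47/2, 37/2, 0]
rounded: [24, 18, 0]

(0,0) stack=L1,L2; from [0,0,0]:
+L1 (α=0) → [0, 0, 0]
+L2 (α=3/5) → [153/5, 105, 63/5]
= [31, 105, 13]


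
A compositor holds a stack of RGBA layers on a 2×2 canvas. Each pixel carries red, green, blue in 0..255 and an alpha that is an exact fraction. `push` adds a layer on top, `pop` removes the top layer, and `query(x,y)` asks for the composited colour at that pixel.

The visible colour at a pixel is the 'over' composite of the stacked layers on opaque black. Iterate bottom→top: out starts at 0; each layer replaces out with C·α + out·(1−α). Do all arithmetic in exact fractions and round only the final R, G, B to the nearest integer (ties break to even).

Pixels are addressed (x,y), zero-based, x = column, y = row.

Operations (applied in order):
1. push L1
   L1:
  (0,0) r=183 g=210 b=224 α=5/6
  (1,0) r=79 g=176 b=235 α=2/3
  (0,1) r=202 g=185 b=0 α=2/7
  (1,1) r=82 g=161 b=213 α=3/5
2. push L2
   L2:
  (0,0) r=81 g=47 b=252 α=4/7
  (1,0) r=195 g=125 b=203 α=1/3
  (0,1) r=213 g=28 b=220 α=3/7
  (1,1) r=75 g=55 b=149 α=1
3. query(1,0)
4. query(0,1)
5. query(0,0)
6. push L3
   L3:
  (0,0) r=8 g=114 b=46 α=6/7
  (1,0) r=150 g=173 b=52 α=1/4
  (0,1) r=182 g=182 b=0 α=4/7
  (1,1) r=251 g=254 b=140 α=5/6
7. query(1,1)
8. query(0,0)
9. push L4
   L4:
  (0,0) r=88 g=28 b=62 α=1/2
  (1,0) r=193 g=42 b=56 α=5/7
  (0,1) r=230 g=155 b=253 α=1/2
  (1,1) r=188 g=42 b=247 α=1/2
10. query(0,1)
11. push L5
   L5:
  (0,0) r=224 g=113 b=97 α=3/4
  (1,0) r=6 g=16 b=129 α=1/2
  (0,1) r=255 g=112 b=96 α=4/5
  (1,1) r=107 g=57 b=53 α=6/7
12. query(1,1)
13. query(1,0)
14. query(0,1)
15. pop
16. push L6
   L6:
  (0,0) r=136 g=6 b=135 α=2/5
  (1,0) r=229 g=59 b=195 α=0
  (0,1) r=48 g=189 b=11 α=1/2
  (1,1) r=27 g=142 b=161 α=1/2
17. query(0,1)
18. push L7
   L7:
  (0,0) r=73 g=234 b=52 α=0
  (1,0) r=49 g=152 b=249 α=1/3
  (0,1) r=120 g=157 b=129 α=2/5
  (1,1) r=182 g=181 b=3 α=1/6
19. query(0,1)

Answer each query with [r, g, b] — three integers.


query (1,0) [L1,L2] — begin 0,0,0
after L1 α=2/3: [158/3, 352/3, 470/3]
after L2 α=1/3: [901/9, 1079/9, 1549/9]
rounded: [100, 120, 172]

query (0,1) [L1,L2] — begin 0,0,0
L1 α=2/7: [404/7, 370/7, 0]
L2 α=3/7: [6089/49, 2068/49, 660/7]
→ [124, 42, 94]

query (0,0) [L1,L2] — begin 0,0,0
L1 α=5/6: [305/2, 175, 560/3]
L2 α=4/7: [1563/14, 713/7, 224]
→ [112, 102, 224]

at x=1,y=1 over L1,L2,L3:
after L1 α=3/5: [246/5, 483/5, 639/5]
after L2 α=1: [75, 55, 149]
after L3 α=5/6: [665/3, 1325/6, 283/2]
rounded: [222, 221, 142]

at x=0,y=0 over L1,L2,L3:
+L1 (α=5/6) → [305/2, 175, 560/3]
+L2 (α=4/7) → [1563/14, 713/7, 224]
+L3 (α=6/7) → [2235/98, 5501/49, 500/7]
rounded: [23, 112, 71]

at x=0,y=1 over L1,L2,L3,L4:
L1 α=2/7: [404/7, 370/7, 0]
L2 α=3/7: [6089/49, 2068/49, 660/7]
L3 α=4/7: [53939/343, 41876/343, 1980/49]
L4 α=1/2: [132829/686, 95041/686, 14377/98]
= [194, 139, 147]

query (1,1) [L1,L2,L3,L4,L5] — begin 0,0,0
+L1 (α=3/5) → [246/5, 483/5, 639/5]
+L2 (α=1) → [75, 55, 149]
+L3 (α=5/6) → [665/3, 1325/6, 283/2]
+L4 (α=1/2) → [1229/6, 1577/12, 777/4]
+L5 (α=6/7) → [5081/42, 5681/84, 2049/28]
= [121, 68, 73]

(1,0) stack=L1,L2,L3,L4,L5; from [0,0,0]:
L1 α=2/3: [158/3, 352/3, 470/3]
L2 α=1/3: [901/9, 1079/9, 1549/9]
L3 α=1/4: [1351/12, 799/6, 1705/12]
L4 α=5/7: [7141/42, 1429/21, 3385/42]
L5 α=1/2: [7393/84, 1765/42, 8803/84]
rounded: [88, 42, 105]

(0,1) stack=L1,L2,L3,L4,L5; from [0,0,0]:
after L1 α=2/7: [404/7, 370/7, 0]
after L2 α=3/7: [6089/49, 2068/49, 660/7]
after L3 α=4/7: [53939/343, 41876/343, 1980/49]
after L4 α=1/2: [132829/686, 95041/686, 14377/98]
after L5 α=4/5: [832549/3430, 402369/3430, 52009/490]
rounded: [243, 117, 106]

(0,1) stack=L1,L2,L3,L4,L6; from [0,0,0]:
after L1 α=2/7: [404/7, 370/7, 0]
after L2 α=3/7: [6089/49, 2068/49, 660/7]
after L3 α=4/7: [53939/343, 41876/343, 1980/49]
after L4 α=1/2: [132829/686, 95041/686, 14377/98]
after L6 α=1/2: [165757/1372, 224695/1372, 15455/196]
= [121, 164, 79]

at x=0,y=1 over L1,L2,L3,L4,L6,L7:
L1 α=2/7: [404/7, 370/7, 0]
L2 α=3/7: [6089/49, 2068/49, 660/7]
L3 α=4/7: [53939/343, 41876/343, 1980/49]
L4 α=1/2: [132829/686, 95041/686, 14377/98]
L6 α=1/2: [165757/1372, 224695/1372, 15455/196]
L7 α=2/5: [826551/6860, 1104893/6860, 96933/980]
rounded: [120, 161, 99]
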